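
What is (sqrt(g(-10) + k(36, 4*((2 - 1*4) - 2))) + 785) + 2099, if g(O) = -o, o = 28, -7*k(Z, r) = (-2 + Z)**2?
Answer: 2884 + 26*I*sqrt(14)/7 ≈ 2884.0 + 13.898*I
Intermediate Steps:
k(Z, r) = -(-2 + Z)**2/7
g(O) = -28 (g(O) = -1*28 = -28)
(sqrt(g(-10) + k(36, 4*((2 - 1*4) - 2))) + 785) + 2099 = (sqrt(-28 - (-2 + 36)**2/7) + 785) + 2099 = (sqrt(-28 - 1/7*34**2) + 785) + 2099 = (sqrt(-28 - 1/7*1156) + 785) + 2099 = (sqrt(-28 - 1156/7) + 785) + 2099 = (sqrt(-1352/7) + 785) + 2099 = (26*I*sqrt(14)/7 + 785) + 2099 = (785 + 26*I*sqrt(14)/7) + 2099 = 2884 + 26*I*sqrt(14)/7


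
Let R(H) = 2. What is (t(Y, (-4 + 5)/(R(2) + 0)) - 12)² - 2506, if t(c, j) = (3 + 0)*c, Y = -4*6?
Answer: 4550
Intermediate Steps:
Y = -24
t(c, j) = 3*c
(t(Y, (-4 + 5)/(R(2) + 0)) - 12)² - 2506 = (3*(-24) - 12)² - 2506 = (-72 - 12)² - 2506 = (-84)² - 2506 = 7056 - 2506 = 4550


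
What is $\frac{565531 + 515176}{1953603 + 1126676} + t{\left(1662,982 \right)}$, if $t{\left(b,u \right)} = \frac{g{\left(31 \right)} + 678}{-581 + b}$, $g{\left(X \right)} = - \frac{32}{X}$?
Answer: $\frac{100858307371}{103223229569} \approx 0.97709$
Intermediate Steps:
$t{\left(b,u \right)} = \frac{20986}{31 \left(-581 + b\right)}$ ($t{\left(b,u \right)} = \frac{- \frac{32}{31} + 678}{-581 + b} = \frac{20986}{31 \left(-581 + b\right)}$)
$\frac{565531 + 515176}{1953603 + 1126676} + t{\left(1662,982 \right)} = \frac{565531 + 515176}{1953603 + 1126676} + \frac{20986}{31 \left(-581 + 1662\right)} = \frac{1080707}{3080279} + \frac{20986}{31 \cdot 1081} = 1080707 \cdot \frac{1}{3080279} + \frac{20986}{31} \cdot \frac{1}{1081} = \frac{1080707}{3080279} + \frac{20986}{33511} = \frac{100858307371}{103223229569}$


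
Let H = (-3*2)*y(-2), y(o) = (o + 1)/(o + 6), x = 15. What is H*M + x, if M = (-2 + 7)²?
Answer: 105/2 ≈ 52.500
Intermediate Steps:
y(o) = (1 + o)/(6 + o)
M = 25 (M = 5² = 25)
H = 3/2 (H = (-3*2)*((1 - 2)/(6 - 2)) = -6*(-1)/4 = -3*(-1)/2 = -6*(-¼) = 3/2 ≈ 1.5000)
H*M + x = (3/2)*25 + 15 = 75/2 + 15 = 105/2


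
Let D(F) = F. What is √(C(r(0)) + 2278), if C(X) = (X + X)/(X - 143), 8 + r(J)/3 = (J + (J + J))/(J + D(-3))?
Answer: √63539158/167 ≈ 47.731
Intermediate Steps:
r(J) = -24 + 9*J/(-3 + J) (r(J) = -24 + 3*((J + (J + J))/(J - 3)) = -24 + 3*((J + 2*J)/(-3 + J)) = -24 + 3*((3*J)/(-3 + J)) = -24 + 3*(3*J/(-3 + J)) = -24 + 9*J/(-3 + J))
C(X) = 2*X/(-143 + X) (C(X) = (2*X)/(-143 + X) = 2*X/(-143 + X))
√(C(r(0)) + 2278) = √(2*(3*(24 - 5*0)/(-3 + 0))/(-143 + 3*(24 - 5*0)/(-3 + 0)) + 2278) = √(2*(3*(24 + 0)/(-3))/(-143 + 3*(24 + 0)/(-3)) + 2278) = √(2*(3*(-⅓)*24)/(-143 + 3*(-⅓)*24) + 2278) = √(2*(-24)/(-143 - 24) + 2278) = √(2*(-24)/(-167) + 2278) = √(2*(-24)*(-1/167) + 2278) = √(48/167 + 2278) = √(380474/167) = √63539158/167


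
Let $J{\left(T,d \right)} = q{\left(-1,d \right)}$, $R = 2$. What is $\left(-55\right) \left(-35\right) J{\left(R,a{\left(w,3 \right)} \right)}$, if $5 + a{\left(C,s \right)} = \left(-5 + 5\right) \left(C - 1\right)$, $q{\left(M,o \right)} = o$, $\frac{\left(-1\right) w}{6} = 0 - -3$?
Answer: $-9625$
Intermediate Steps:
$w = -18$ ($w = - 6 \left(0 - -3\right) = - 6 \left(0 + 3\right) = \left(-6\right) 3 = -18$)
$a{\left(C,s \right)} = -5$ ($a{\left(C,s \right)} = -5 + \left(-5 + 5\right) \left(C - 1\right) = -5 + 0 \left(-1 + C\right) = -5 + 0 = -5$)
$J{\left(T,d \right)} = d$
$\left(-55\right) \left(-35\right) J{\left(R,a{\left(w,3 \right)} \right)} = \left(-55\right) \left(-35\right) \left(-5\right) = 1925 \left(-5\right) = -9625$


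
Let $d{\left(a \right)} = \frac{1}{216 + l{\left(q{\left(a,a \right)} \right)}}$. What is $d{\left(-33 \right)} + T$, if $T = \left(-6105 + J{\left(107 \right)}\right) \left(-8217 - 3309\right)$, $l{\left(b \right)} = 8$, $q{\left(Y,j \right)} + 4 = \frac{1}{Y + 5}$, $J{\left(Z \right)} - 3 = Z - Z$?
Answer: $\frac{15754290049}{224} \approx 7.0332 \cdot 10^{7}$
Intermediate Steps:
$J{\left(Z \right)} = 3$ ($J{\left(Z \right)} = 3 + \left(Z - Z\right) = 3 + 0 = 3$)
$q{\left(Y,j \right)} = -4 + \frac{1}{5 + Y}$ ($q{\left(Y,j \right)} = -4 + \frac{1}{Y + 5} = -4 + \frac{1}{5 + Y}$)
$T = 70331652$ ($T = \left(-6105 + 3\right) \left(-8217 - 3309\right) = \left(-6102\right) \left(-11526\right) = 70331652$)
$d{\left(a \right)} = \frac{1}{224}$ ($d{\left(a \right)} = \frac{1}{216 + 8} = \frac{1}{224}$)
$d{\left(-33 \right)} + T = \frac{1}{224} + 70331652 = \frac{15754290049}{224}$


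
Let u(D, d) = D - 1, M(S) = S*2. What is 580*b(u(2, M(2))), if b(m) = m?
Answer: 580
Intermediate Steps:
M(S) = 2*S
u(D, d) = -1 + D
580*b(u(2, M(2))) = 580*(-1 + 2) = 580*1 = 580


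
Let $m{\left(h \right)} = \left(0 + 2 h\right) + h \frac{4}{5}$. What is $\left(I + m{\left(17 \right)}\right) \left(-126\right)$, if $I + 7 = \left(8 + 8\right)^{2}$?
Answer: $- \frac{186858}{5} \approx -37372.0$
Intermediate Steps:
$m{\left(h \right)} = \frac{14 h}{5}$ ($m{\left(h \right)} = 2 h + h 4 \cdot \frac{1}{5} = 2 h + h \frac{4}{5} = 2 h + \frac{4 h}{5} = \frac{14 h}{5}$)
$I = 249$ ($I = -7 + \left(8 + 8\right)^{2} = -7 + 16^{2} = -7 + 256 = 249$)
$\left(I + m{\left(17 \right)}\right) \left(-126\right) = \left(249 + \frac{14}{5} \cdot 17\right) \left(-126\right) = \left(249 + \frac{238}{5}\right) \left(-126\right) = \frac{1483}{5} \left(-126\right) = - \frac{186858}{5}$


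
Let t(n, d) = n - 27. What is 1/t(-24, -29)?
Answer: -1/51 ≈ -0.019608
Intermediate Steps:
t(n, d) = -27 + n
1/t(-24, -29) = 1/(-27 - 24) = 1/(-51) = -1/51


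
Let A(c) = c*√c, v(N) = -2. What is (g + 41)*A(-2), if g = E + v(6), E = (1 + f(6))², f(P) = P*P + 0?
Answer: -2816*I*√2 ≈ -3982.4*I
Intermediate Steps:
f(P) = P² (f(P) = P² + 0 = P²)
E = 1369 (E = (1 + 6²)² = (1 + 36)² = 37² = 1369)
A(c) = c^(3/2)
g = 1367 (g = 1369 - 2 = 1367)
(g + 41)*A(-2) = (1367 + 41)*(-2)^(3/2) = 1408*(-2*I*√2) = -2816*I*√2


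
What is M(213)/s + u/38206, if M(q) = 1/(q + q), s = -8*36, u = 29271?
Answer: 1795581121/2343708864 ≈ 0.76613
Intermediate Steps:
s = -288
M(q) = 1/(2*q)
M(213)/s + u/38206 = ((½)/213)/(-288) + 29271/38206 = ((½)*(1/213))*(-1/288) + 29271*(1/38206) = (1/426)*(-1/288) + 29271/38206 = -1/122688 + 29271/38206 = 1795581121/2343708864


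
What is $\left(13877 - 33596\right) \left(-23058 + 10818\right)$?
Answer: $241360560$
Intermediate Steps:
$\left(13877 - 33596\right) \left(-23058 + 10818\right) = \left(-19719\right) \left(-12240\right) = 241360560$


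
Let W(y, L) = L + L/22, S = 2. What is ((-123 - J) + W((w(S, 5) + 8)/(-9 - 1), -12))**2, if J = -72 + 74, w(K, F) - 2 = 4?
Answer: 2289169/121 ≈ 18919.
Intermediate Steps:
w(K, F) = 6 (w(K, F) = 2 + 4 = 6)
J = 2
W(y, L) = 23*L/22 (W(y, L) = L + L*(1/22) = L + L/22 = 23*L/22)
((-123 - J) + W((w(S, 5) + 8)/(-9 - 1), -12))**2 = ((-123 - 1*2) + (23/22)*(-12))**2 = ((-123 - 2) - 138/11)**2 = (-125 - 138/11)**2 = (-1513/11)**2 = 2289169/121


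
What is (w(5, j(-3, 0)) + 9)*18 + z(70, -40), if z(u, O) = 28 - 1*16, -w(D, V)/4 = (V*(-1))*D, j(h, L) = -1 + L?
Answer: -186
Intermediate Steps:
w(D, V) = 4*D*V (w(D, V) = -4*V*(-1)*D = -4*(-V)*D = -(-4)*D*V = 4*D*V)
z(u, O) = 12 (z(u, O) = 28 - 16 = 12)
(w(5, j(-3, 0)) + 9)*18 + z(70, -40) = (4*5*(-1 + 0) + 9)*18 + 12 = (4*5*(-1) + 9)*18 + 12 = (-20 + 9)*18 + 12 = -11*18 + 12 = -198 + 12 = -186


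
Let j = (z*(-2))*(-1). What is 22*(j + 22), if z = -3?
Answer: 352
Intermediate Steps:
j = -6 (j = -3*(-2)*(-1) = 6*(-1) = -6)
22*(j + 22) = 22*(-6 + 22) = 22*16 = 352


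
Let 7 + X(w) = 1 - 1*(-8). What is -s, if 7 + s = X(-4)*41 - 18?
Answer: -57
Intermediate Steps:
X(w) = 2 (X(w) = -7 + (1 - 1*(-8)) = -7 + (1 + 8) = -7 + 9 = 2)
s = 57 (s = -7 + (2*41 - 18) = -7 + (82 - 18) = -7 + 64 = 57)
-s = -1*57 = -57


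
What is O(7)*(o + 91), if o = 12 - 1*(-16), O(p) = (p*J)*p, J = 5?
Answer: 29155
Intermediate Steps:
O(p) = 5*p**2 (O(p) = (p*5)*p = (5*p)*p = 5*p**2)
o = 28 (o = 12 + 16 = 28)
O(7)*(o + 91) = (5*7**2)*(28 + 91) = (5*49)*119 = 245*119 = 29155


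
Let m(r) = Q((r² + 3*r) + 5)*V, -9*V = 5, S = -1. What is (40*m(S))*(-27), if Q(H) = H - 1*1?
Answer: 1200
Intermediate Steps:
V = -5/9 (V = -⅑*5 = -5/9 ≈ -0.55556)
Q(H) = -1 + H (Q(H) = H - 1 = -1 + H)
m(r) = -20/9 - 5*r/3 - 5*r²/9 (m(r) = (-1 + ((r² + 3*r) + 5))*(-5/9) = (-1 + (5 + r² + 3*r))*(-5/9) = (4 + r² + 3*r)*(-5/9) = -20/9 - 5*r/3 - 5*r²/9)
(40*m(S))*(-27) = (40*(-20/9 - 5/3*(-1) - 5/9*(-1)²))*(-27) = (40*(-20/9 + 5/3 - 5/9*1))*(-27) = (40*(-20/9 + 5/3 - 5/9))*(-27) = (40*(-10/9))*(-27) = -400/9*(-27) = 1200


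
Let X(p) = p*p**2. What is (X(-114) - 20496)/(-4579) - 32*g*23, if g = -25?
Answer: 85755640/4579 ≈ 18728.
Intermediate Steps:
X(p) = p**3
(X(-114) - 20496)/(-4579) - 32*g*23 = ((-114)**3 - 20496)/(-4579) - 32*(-25)*23 = (-1481544 - 20496)*(-1/4579) - (-800)*23 = -1502040*(-1/4579) - 1*(-18400) = 1502040/4579 + 18400 = 85755640/4579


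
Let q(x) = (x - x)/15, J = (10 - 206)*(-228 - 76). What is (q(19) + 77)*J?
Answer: 4587968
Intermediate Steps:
J = 59584 (J = -196*(-304) = 59584)
q(x) = 0 (q(x) = 0*(1/15) = 0)
(q(19) + 77)*J = (0 + 77)*59584 = 77*59584 = 4587968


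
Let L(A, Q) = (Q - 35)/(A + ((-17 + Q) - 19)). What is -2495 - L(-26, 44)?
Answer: -4989/2 ≈ -2494.5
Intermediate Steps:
L(A, Q) = (-35 + Q)/(-36 + A + Q) (L(A, Q) = (-35 + Q)/(A + (-36 + Q)) = (-35 + Q)/(-36 + A + Q))
-2495 - L(-26, 44) = -2495 - (-35 + 44)/(-36 - 26 + 44) = -2495 - 9/(-18) = -2495 - (-1)*9/18 = -2495 - 1*(-1/2) = -2495 + 1/2 = -4989/2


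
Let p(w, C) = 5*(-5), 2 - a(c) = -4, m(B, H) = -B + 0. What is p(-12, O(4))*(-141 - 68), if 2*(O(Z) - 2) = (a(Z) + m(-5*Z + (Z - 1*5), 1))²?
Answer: 5225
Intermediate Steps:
m(B, H) = -B
a(c) = 6 (a(c) = 2 - 1*(-4) = 2 + 4 = 6)
O(Z) = 2 + (11 + 4*Z)²/2 (O(Z) = 2 + (6 - (-5*Z + (Z - 1*5)))²/2 = 2 + (6 - (-5*Z + (Z - 5)))²/2 = 2 + (6 - (-5*Z + (-5 + Z)))²/2 = 2 + (6 - (-5 - 4*Z))²/2 = 2 + (6 + (5 + 4*Z))²/2 = 2 + (11 + 4*Z)²/2)
p(w, C) = -25
p(-12, O(4))*(-141 - 68) = -25*(-141 - 68) = -25*(-209) = 5225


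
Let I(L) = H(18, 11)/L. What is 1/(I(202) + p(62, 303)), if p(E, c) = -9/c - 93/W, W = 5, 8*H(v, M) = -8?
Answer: -1010/18821 ≈ -0.053663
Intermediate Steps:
H(v, M) = -1 (H(v, M) = (⅛)*(-8) = -1)
I(L) = -1/L
p(E, c) = -93/5 - 9/c (p(E, c) = -9/c - 93/5 = -93/5 - 9/c)
1/(I(202) + p(62, 303)) = 1/(-1/202 + (-93/5 - 9/303)) = 1/(-1*1/202 + (-93/5 - 9*1/303)) = 1/(-1/202 + (-93/5 - 3/101)) = 1/(-1/202 - 9408/505) = 1/(-18821/1010) = -1010/18821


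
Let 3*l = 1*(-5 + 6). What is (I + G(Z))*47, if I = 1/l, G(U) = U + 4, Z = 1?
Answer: 376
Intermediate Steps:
G(U) = 4 + U
l = ⅓ (l = (1*(-5 + 6))/3 = (1*1)/3 = (⅓)*1 = ⅓ ≈ 0.33333)
I = 3 (I = 1/(⅓) = 3)
(I + G(Z))*47 = (3 + (4 + 1))*47 = (3 + 5)*47 = 8*47 = 376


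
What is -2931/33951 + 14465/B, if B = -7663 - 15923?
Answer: -186743927/266922762 ≈ -0.69962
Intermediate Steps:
B = -23586
-2931/33951 + 14465/B = -2931/33951 + 14465/(-23586) = -2931*1/33951 + 14465*(-1/23586) = -977/11317 - 14465/23586 = -186743927/266922762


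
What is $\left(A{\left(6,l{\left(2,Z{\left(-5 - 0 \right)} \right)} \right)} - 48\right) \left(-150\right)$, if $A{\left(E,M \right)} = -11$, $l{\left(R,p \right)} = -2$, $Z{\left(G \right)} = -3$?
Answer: $8850$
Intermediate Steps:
$\left(A{\left(6,l{\left(2,Z{\left(-5 - 0 \right)} \right)} \right)} - 48\right) \left(-150\right) = \left(-11 - 48\right) \left(-150\right) = \left(-59\right) \left(-150\right) = 8850$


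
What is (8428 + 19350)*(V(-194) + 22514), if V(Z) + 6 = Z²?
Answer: 1670680032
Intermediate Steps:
V(Z) = -6 + Z²
(8428 + 19350)*(V(-194) + 22514) = (8428 + 19350)*((-6 + (-194)²) + 22514) = 27778*((-6 + 37636) + 22514) = 27778*(37630 + 22514) = 27778*60144 = 1670680032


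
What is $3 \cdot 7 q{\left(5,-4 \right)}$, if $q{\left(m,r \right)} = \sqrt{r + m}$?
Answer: $21$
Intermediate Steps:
$q{\left(m,r \right)} = \sqrt{m + r}$
$3 \cdot 7 q{\left(5,-4 \right)} = 3 \cdot 7 \sqrt{5 - 4} = 21 \sqrt{1} = 21 \cdot 1 = 21$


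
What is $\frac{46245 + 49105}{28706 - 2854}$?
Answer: $\frac{47675}{12926} \approx 3.6883$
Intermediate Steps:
$\frac{46245 + 49105}{28706 - 2854} = \frac{95350}{25852} = 95350 \cdot \frac{1}{25852} = \frac{47675}{12926}$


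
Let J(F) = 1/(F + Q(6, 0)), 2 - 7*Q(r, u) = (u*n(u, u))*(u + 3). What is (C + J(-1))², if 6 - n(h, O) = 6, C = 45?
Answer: 47524/25 ≈ 1901.0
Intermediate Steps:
n(h, O) = 0 (n(h, O) = 6 - 1*6 = 6 - 6 = 0)
Q(r, u) = 2/7 (Q(r, u) = 2/7 - u*0*(u + 3)/7 = 2/7 - 0*(3 + u) = 2/7 - ⅐*0 = 2/7 + 0 = 2/7)
J(F) = 1/(2/7 + F) (J(F) = 1/(F + 2/7) = 1/(2/7 + F))
(C + J(-1))² = (45 + 7/(2 + 7*(-1)))² = (45 + 7/(2 - 7))² = (45 + 7/(-5))² = (45 + 7*(-⅕))² = (45 - 7/5)² = (218/5)² = 47524/25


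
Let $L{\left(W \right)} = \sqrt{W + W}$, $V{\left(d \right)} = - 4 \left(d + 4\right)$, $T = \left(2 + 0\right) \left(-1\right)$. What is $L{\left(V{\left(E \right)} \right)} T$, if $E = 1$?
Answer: $- 4 i \sqrt{10} \approx - 12.649 i$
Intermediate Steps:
$T = -2$ ($T = 2 \left(-1\right) = -2$)
$V{\left(d \right)} = -16 - 4 d$ ($V{\left(d \right)} = - 4 \left(4 + d\right) = -16 - 4 d$)
$L{\left(W \right)} = \sqrt{2} \sqrt{W}$ ($L{\left(W \right)} = \sqrt{2 W} = \sqrt{2} \sqrt{W}$)
$L{\left(V{\left(E \right)} \right)} T = \sqrt{2} \sqrt{-16 - 4} \left(-2\right) = \sqrt{2} \sqrt{-20} \left(-2\right) = \sqrt{2} \cdot 2 i \sqrt{5} \left(-2\right) = 2 i \sqrt{10} \left(-2\right) = - 4 i \sqrt{10}$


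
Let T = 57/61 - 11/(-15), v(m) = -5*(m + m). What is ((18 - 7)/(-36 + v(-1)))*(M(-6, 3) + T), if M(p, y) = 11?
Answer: -127501/23790 ≈ -5.3594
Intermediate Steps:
v(m) = -10*m
T = 1526/915 (T = 57*(1/61) - 11*(-1/15) = 57/61 + 11/15 = 1526/915 ≈ 1.6678)
((18 - 7)/(-36 + v(-1)))*(M(-6, 3) + T) = ((18 - 7)/(-36 - 10*(-1)))*(11 + 1526/915) = (11/(-36 + 10))*(11591/915) = (11/(-26))*(11591/915) = (11*(-1/26))*(11591/915) = -11/26*11591/915 = -127501/23790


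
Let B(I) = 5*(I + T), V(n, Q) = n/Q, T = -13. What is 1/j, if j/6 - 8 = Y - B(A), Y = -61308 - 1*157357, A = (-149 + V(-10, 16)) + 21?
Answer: -4/5230773 ≈ -7.6470e-7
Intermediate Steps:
A = -1029/8 (A = (-149 - 10/16) + 21 = (-149 - 10*1/16) + 21 = (-149 - 5/8) + 21 = -1197/8 + 21 = -1029/8 ≈ -128.63)
Y = -218665 (Y = -61308 - 157357 = -218665)
B(I) = -65 + 5*I (B(I) = 5*(I - 13) = 5*(-13 + I) = -65 + 5*I)
j = -5230773/4 (j = 48 + 6*(-218665 - (-65 + 5*(-1029/8))) = 48 + 6*(-218665 - (-65 - 5145/8)) = 48 + 6*(-218665 - 1*(-5665/8)) = 48 + 6*(-218665 + 5665/8) = 48 + 6*(-1743655/8) = 48 - 5230965/4 = -5230773/4 ≈ -1.3077e+6)
1/j = 1/(-5230773/4) = -4/5230773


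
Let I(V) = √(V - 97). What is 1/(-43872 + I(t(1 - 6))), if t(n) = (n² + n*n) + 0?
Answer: -43872/1924752431 - I*√47/1924752431 ≈ -2.2794e-5 - 3.5618e-9*I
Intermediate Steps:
t(n) = 2*n² (t(n) = (n² + n²) + 0 = 2*n² + 0 = 2*n²)
I(V) = √(-97 + V)
1/(-43872 + I(t(1 - 6))) = 1/(-43872 + √(-97 + 2*(1 - 6)²)) = 1/(-43872 + √(-97 + 2*(-5)²)) = 1/(-43872 + √(-97 + 2*25)) = 1/(-43872 + √(-97 + 50)) = 1/(-43872 + √(-47)) = 1/(-43872 + I*√47)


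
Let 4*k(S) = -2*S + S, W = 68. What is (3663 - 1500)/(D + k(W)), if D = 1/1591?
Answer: -3441333/27046 ≈ -127.24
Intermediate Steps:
D = 1/1591 ≈ 0.00062854
k(S) = -S/4 (k(S) = (-2*S + S)/4 = (-S)/4 = -S/4)
(3663 - 1500)/(D + k(W)) = (3663 - 1500)/(1/1591 - ¼*68) = 2163/(1/1591 - 17) = 2163/(-27046/1591) = 2163*(-1591/27046) = -3441333/27046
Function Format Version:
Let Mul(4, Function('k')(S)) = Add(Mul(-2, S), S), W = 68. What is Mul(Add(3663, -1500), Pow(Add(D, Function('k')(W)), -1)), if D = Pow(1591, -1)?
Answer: Rational(-3441333, 27046) ≈ -127.24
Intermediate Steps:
D = Rational(1, 1591) ≈ 0.00062854
Function('k')(S) = Mul(Rational(-1, 4), S) (Function('k')(S) = Mul(Rational(1, 4), Add(Mul(-2, S), S)) = Mul(Rational(1, 4), Mul(-1, S)) = Mul(Rational(-1, 4), S))
Mul(Add(3663, -1500), Pow(Add(D, Function('k')(W)), -1)) = Mul(Add(3663, -1500), Pow(Add(Rational(1, 1591), Mul(Rational(-1, 4), 68)), -1)) = Mul(2163, Pow(Add(Rational(1, 1591), -17), -1)) = Mul(2163, Pow(Rational(-27046, 1591), -1)) = Mul(2163, Rational(-1591, 27046)) = Rational(-3441333, 27046)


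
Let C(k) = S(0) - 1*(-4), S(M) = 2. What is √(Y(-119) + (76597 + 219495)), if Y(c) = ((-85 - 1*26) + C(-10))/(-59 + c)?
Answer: √9381397618/178 ≈ 544.14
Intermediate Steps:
C(k) = 6 (C(k) = 2 - 1*(-4) = 2 + 4 = 6)
Y(c) = -105/(-59 + c) (Y(c) = ((-85 - 1*26) + 6)/(-59 + c) = ((-85 - 26) + 6)/(-59 + c) = (-111 + 6)/(-59 + c) = -105/(-59 + c))
√(Y(-119) + (76597 + 219495)) = √(-105/(-59 - 119) + (76597 + 219495)) = √(-105/(-178) + 296092) = √(-105*(-1/178) + 296092) = √(105/178 + 296092) = √(52704481/178) = √9381397618/178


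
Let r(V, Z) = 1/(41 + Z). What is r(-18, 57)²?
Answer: 1/9604 ≈ 0.00010412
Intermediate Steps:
r(-18, 57)² = (1/(41 + 57))² = (1/98)² = 1/9604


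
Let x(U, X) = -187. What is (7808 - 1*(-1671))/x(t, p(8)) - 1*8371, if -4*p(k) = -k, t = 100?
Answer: -1574856/187 ≈ -8421.7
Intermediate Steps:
p(k) = k/4 (p(k) = -(-1)*k/4 = k/4)
(7808 - 1*(-1671))/x(t, p(8)) - 1*8371 = (7808 - 1*(-1671))/(-187) - 1*8371 = (7808 + 1671)*(-1/187) - 8371 = 9479*(-1/187) - 8371 = -9479/187 - 8371 = -1574856/187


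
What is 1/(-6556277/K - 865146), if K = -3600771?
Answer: -3600771/3115186071289 ≈ -1.1559e-6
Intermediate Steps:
1/(-6556277/K - 865146) = 1/(-6556277/(-3600771) - 865146) = 1/(-6556277*(-1/3600771) - 865146) = 1/(6556277/3600771 - 865146) = 1/(-3115186071289/3600771) = -3600771/3115186071289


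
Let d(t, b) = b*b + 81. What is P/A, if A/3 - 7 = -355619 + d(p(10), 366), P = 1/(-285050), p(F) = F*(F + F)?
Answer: 1/189479861250 ≈ 5.2776e-12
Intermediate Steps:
p(F) = 2*F**2 (p(F) = F*(2*F) = 2*F**2)
d(t, b) = 81 + b**2 (d(t, b) = b**2 + 81 = 81 + b**2)
P = -1/285050 ≈ -3.5082e-6
A = -664725 (A = 21 + 3*(-355619 + (81 + 366**2)) = 21 + 3*(-355619 + (81 + 133956)) = 21 + 3*(-355619 + 134037) = 21 + 3*(-221582) = 21 - 664746 = -664725)
P/A = -1/285050/(-664725) = -1/285050*(-1/664725) = 1/189479861250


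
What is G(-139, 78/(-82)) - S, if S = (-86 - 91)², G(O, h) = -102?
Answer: -31431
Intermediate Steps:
S = 31329 (S = (-177)² = 31329)
G(-139, 78/(-82)) - S = -102 - 1*31329 = -102 - 31329 = -31431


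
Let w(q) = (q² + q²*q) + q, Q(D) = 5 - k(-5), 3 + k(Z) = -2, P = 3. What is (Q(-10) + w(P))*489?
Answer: 23961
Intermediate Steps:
k(Z) = -5 (k(Z) = -3 - 2 = -5)
Q(D) = 10 (Q(D) = 5 - 1*(-5) = 5 + 5 = 10)
w(q) = q + q² + q³ (w(q) = (q² + q³) + q = q + q² + q³)
(Q(-10) + w(P))*489 = (10 + 3*(1 + 3 + 3²))*489 = (10 + 3*(1 + 3 + 9))*489 = (10 + 3*13)*489 = (10 + 39)*489 = 49*489 = 23961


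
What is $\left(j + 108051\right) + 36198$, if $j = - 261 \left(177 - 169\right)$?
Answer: $142161$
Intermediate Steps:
$j = -2088$ ($j = \left(-261\right) 8 = -2088$)
$\left(j + 108051\right) + 36198 = \left(-2088 + 108051\right) + 36198 = 105963 + 36198 = 142161$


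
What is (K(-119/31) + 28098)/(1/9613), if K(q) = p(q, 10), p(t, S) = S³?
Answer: 279719074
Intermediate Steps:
K(q) = 1000 (K(q) = 10³ = 1000)
(K(-119/31) + 28098)/(1/9613) = (1000 + 28098)/(1/9613) = 29098/(1/9613) = 29098*9613 = 279719074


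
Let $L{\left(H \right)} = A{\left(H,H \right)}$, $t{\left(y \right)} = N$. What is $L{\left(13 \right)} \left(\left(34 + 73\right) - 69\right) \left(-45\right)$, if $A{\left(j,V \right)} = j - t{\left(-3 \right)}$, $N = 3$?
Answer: $-17100$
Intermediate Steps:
$t{\left(y \right)} = 3$
$A{\left(j,V \right)} = -3 + j$ ($A{\left(j,V \right)} = j - 3 = -3 + j$)
$L{\left(H \right)} = -3 + H$
$L{\left(13 \right)} \left(\left(34 + 73\right) - 69\right) \left(-45\right) = \left(-3 + 13\right) \left(\left(34 + 73\right) - 69\right) \left(-45\right) = 10 \left(107 - 69\right) \left(-45\right) = 10 \cdot 38 \left(-45\right) = 380 \left(-45\right) = -17100$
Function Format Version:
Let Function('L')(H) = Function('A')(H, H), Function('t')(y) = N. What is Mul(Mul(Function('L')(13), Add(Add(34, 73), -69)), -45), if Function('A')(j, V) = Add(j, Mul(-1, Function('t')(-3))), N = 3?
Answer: -17100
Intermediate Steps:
Function('t')(y) = 3
Function('A')(j, V) = Add(-3, j) (Function('A')(j, V) = Add(j, Mul(-1, 3)) = Add(j, -3) = Add(-3, j))
Function('L')(H) = Add(-3, H)
Mul(Mul(Function('L')(13), Add(Add(34, 73), -69)), -45) = Mul(Mul(Add(-3, 13), Add(Add(34, 73), -69)), -45) = Mul(Mul(10, Add(107, -69)), -45) = Mul(Mul(10, 38), -45) = Mul(380, -45) = -17100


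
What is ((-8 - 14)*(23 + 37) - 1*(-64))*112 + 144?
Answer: -140528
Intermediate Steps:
((-8 - 14)*(23 + 37) - 1*(-64))*112 + 144 = (-22*60 + 64)*112 + 144 = (-1320 + 64)*112 + 144 = -1256*112 + 144 = -140672 + 144 = -140528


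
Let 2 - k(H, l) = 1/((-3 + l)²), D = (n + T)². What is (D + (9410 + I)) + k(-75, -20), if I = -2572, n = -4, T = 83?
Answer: 6919848/529 ≈ 13081.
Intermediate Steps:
D = 6241 (D = (-4 + 83)² = 79² = 6241)
k(H, l) = 2 - 1/(-3 + l)² (k(H, l) = 2 - 1/((-3 + l)²) = 2 - 1/(-3 + l)²)
(D + (9410 + I)) + k(-75, -20) = (6241 + (9410 - 2572)) + (2 - 1/(-3 - 20)²) = (6241 + 6838) + (2 - 1/(-23)²) = 13079 + (2 - 1*1/529) = 13079 + (2 - 1/529) = 13079 + 1057/529 = 6919848/529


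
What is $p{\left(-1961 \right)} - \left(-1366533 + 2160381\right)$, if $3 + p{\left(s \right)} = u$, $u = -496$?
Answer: $-794347$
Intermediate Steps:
$p{\left(s \right)} = -499$ ($p{\left(s \right)} = -3 - 496 = -499$)
$p{\left(-1961 \right)} - \left(-1366533 + 2160381\right) = -499 - \left(-1366533 + 2160381\right) = -499 - 793848 = -794347$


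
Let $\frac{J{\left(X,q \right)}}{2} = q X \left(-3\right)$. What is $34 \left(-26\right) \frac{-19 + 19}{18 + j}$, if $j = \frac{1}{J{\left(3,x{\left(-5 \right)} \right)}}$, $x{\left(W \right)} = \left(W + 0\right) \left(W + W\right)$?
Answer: $0$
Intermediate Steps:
$x{\left(W \right)} = 2 W^{2}$ ($x{\left(W \right)} = W 2 W = 2 W^{2}$)
$J{\left(X,q \right)} = - 6 X q$ ($J{\left(X,q \right)} = 2 q X \left(-3\right) = 2 X q \left(-3\right) = 2 \left(- 3 X q\right) = - 6 X q$)
$j = - \frac{1}{900}$ ($j = \frac{1}{\left(-6\right) 3 \cdot 2 \left(-5\right)^{2}} = \frac{1}{\left(-6\right) 3 \cdot 2 \cdot 25} = \frac{1}{\left(-6\right) 3 \cdot 50} = \frac{1}{-900} = - \frac{1}{900} \approx -0.0011111$)
$34 \left(-26\right) \frac{-19 + 19}{18 + j} = 34 \left(-26\right) \frac{-19 + 19}{18 - \frac{1}{900}} = - 884 \frac{0}{\frac{16199}{900}} = - 884 \cdot 0 \cdot \frac{900}{16199} = \left(-884\right) 0 = 0$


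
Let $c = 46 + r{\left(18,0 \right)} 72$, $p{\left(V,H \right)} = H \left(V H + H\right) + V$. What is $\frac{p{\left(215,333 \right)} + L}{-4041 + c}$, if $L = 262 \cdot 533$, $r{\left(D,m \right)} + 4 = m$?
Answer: $- \frac{24091885}{4283} \approx -5625.0$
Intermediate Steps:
$r{\left(D,m \right)} = -4 + m$
$L = 139646$
$p{\left(V,H \right)} = V + H \left(H + H V\right)$ ($p{\left(V,H \right)} = H \left(H V + H\right) + V = H \left(H + H V\right) + V = V + H \left(H + H V\right)$)
$c = -242$ ($c = 46 + \left(-4 + 0\right) 72 = 46 - 288 = -242$)
$\frac{p{\left(215,333 \right)} + L}{-4041 + c} = \frac{\left(215 + 333^{2} + 215 \cdot 333^{2}\right) + 139646}{-4041 - 242} = \frac{\left(215 + 110889 + 215 \cdot 110889\right) + 139646}{-4283} = \left(\left(215 + 110889 + 23841135\right) + 139646\right) \left(- \frac{1}{4283}\right) = \left(23952239 + 139646\right) \left(- \frac{1}{4283}\right) = 24091885 \left(- \frac{1}{4283}\right) = - \frac{24091885}{4283}$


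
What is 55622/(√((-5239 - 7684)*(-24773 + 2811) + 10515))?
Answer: 55622*√283825441/283825441 ≈ 3.3016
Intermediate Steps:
55622/(√((-5239 - 7684)*(-24773 + 2811) + 10515)) = 55622/(√(-12923*(-21962) + 10515)) = 55622/(√(283814926 + 10515)) = 55622/(√283825441) = 55622*(√283825441/283825441) = 55622*√283825441/283825441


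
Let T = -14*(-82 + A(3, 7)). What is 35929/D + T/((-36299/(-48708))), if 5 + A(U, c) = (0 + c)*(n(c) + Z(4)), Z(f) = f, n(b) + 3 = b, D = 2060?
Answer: 44851087091/74775940 ≈ 599.81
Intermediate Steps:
n(b) = -3 + b
A(U, c) = -5 + c*(1 + c) (A(U, c) = -5 + (0 + c)*((-3 + c) + 4) = -5 + c*(1 + c))
T = 434 (T = -14*(-82 + (-5 + 7 + 7²)) = -14*(-82 + (-5 + 7 + 49)) = -14*(-82 + 51) = -14*(-31) = 434)
35929/D + T/((-36299/(-48708))) = 35929/2060 + 434/((-36299/(-48708))) = 35929*(1/2060) + 434/((-36299*(-1/48708))) = 35929/2060 + 434/(36299/48708) = 35929/2060 + 434*(48708/36299) = 35929/2060 + 21139272/36299 = 44851087091/74775940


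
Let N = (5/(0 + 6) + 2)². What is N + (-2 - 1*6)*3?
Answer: -575/36 ≈ -15.972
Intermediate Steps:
N = 289/36 (N = (5/6 + 2)² = (5*(⅙) + 2)² = (⅚ + 2)² = (17/6)² = 289/36 ≈ 8.0278)
N + (-2 - 1*6)*3 = 289/36 + (-2 - 1*6)*3 = 289/36 + (-2 - 6)*3 = 289/36 - 8*3 = 289/36 - 24 = -575/36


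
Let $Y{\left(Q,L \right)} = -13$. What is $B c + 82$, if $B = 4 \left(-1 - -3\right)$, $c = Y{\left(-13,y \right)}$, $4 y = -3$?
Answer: $-22$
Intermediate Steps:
$y = - \frac{3}{4}$ ($y = \frac{1}{4} \left(-3\right) = - \frac{3}{4} \approx -0.75$)
$c = -13$
$B = 8$ ($B = 4 \left(-1 + 3\right) = 4 \cdot 2 = 8$)
$B c + 82 = 8 \left(-13\right) + 82 = -104 + 82 = -22$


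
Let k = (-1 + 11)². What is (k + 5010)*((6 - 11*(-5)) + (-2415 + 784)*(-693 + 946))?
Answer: -2108294020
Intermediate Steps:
k = 100 (k = 10² = 100)
(k + 5010)*((6 - 11*(-5)) + (-2415 + 784)*(-693 + 946)) = (100 + 5010)*((6 - 11*(-5)) + (-2415 + 784)*(-693 + 946)) = 5110*((6 + 55) - 1631*253) = 5110*(61 - 412643) = 5110*(-412582) = -2108294020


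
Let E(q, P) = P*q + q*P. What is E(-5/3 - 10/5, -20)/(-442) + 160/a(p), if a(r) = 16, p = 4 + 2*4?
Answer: 6410/663 ≈ 9.6682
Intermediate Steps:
E(q, P) = 2*P*q (E(q, P) = P*q + P*q = 2*P*q)
p = 12 (p = 4 + 8 = 12)
E(-5/3 - 10/5, -20)/(-442) + 160/a(p) = (2*(-20)*(-5/3 - 10/5))/(-442) + 160/16 = (2*(-20)*(-5*⅓ - 10*⅕))*(-1/442) + 160*(1/16) = (2*(-20)*(-5/3 - 2))*(-1/442) + 10 = (2*(-20)*(-11/3))*(-1/442) + 10 = (440/3)*(-1/442) + 10 = -220/663 + 10 = 6410/663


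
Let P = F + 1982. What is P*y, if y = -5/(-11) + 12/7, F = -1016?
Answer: 23046/11 ≈ 2095.1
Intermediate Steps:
P = 966 (P = -1016 + 1982 = 966)
y = 167/77 (y = -5*(-1/11) + 12*(1/7) = 5/11 + 12/7 = 167/77 ≈ 2.1688)
P*y = 966*(167/77) = 23046/11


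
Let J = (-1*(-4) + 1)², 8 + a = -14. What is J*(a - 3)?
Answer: -625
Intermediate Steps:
a = -22 (a = -8 - 14 = -22)
J = 25 (J = (4 + 1)² = 5² = 25)
J*(a - 3) = 25*(-22 - 3) = 25*(-25) = -625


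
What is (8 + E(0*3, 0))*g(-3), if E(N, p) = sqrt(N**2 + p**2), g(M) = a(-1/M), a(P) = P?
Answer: 8/3 ≈ 2.6667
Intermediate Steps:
g(M) = -1/M
(8 + E(0*3, 0))*g(-3) = (8 + sqrt((0*3)**2 + 0**2))*(-1/(-3)) = (8 + sqrt(0**2 + 0))*(-1*(-1/3)) = (8 + sqrt(0 + 0))*(1/3) = (8 + sqrt(0))*(1/3) = (8 + 0)*(1/3) = 8*(1/3) = 8/3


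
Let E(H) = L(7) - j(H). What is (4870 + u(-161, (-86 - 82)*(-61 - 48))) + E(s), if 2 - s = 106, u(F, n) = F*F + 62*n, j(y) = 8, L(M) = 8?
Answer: 1166135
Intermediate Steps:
u(F, n) = F**2 + 62*n
s = -104 (s = 2 - 1*106 = 2 - 106 = -104)
E(H) = 0 (E(H) = 8 - 1*8 = 8 - 8 = 0)
(4870 + u(-161, (-86 - 82)*(-61 - 48))) + E(s) = (4870 + ((-161)**2 + 62*((-86 - 82)*(-61 - 48)))) + 0 = (4870 + (25921 + 62*(-168*(-109)))) + 0 = (4870 + (25921 + 62*18312)) + 0 = (4870 + (25921 + 1135344)) + 0 = (4870 + 1161265) + 0 = 1166135 + 0 = 1166135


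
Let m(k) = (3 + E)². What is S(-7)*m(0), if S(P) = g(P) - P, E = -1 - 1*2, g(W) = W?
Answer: 0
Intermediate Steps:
E = -3 (E = -1 - 2 = -3)
S(P) = 0 (S(P) = P - P = 0)
m(k) = 0 (m(k) = (3 - 3)² = 0² = 0)
S(-7)*m(0) = 0*0 = 0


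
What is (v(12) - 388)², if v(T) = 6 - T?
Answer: 155236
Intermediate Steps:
(v(12) - 388)² = ((6 - 1*12) - 388)² = ((6 - 12) - 388)² = (-6 - 388)² = (-394)² = 155236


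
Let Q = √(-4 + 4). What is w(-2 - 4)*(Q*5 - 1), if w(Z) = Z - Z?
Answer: 0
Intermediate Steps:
w(Z) = 0
Q = 0 (Q = √0 = 0)
w(-2 - 4)*(Q*5 - 1) = 0*(0*5 - 1) = 0*(0 - 1) = 0*(-1) = 0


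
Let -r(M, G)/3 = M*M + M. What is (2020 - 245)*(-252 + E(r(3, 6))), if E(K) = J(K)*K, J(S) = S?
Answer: 1853100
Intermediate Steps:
r(M, G) = -3*M - 3*M² (r(M, G) = -3*(M*M + M) = -3*(M² + M) = -3*(M + M²) = -3*M - 3*M²)
E(K) = K² (E(K) = K*K = K²)
(2020 - 245)*(-252 + E(r(3, 6))) = (2020 - 245)*(-252 + (-3*3*(1 + 3))²) = 1775*(-252 + (-3*3*4)²) = 1775*(-252 + (-36)²) = 1775*(-252 + 1296) = 1775*1044 = 1853100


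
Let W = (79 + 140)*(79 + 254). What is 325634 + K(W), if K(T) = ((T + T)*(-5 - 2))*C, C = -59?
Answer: 60563336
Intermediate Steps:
W = 72927 (W = 219*333 = 72927)
K(T) = 826*T (K(T) = ((T + T)*(-5 - 2))*(-59) = ((2*T)*(-7))*(-59) = -14*T*(-59) = 826*T)
325634 + K(W) = 325634 + 826*72927 = 325634 + 60237702 = 60563336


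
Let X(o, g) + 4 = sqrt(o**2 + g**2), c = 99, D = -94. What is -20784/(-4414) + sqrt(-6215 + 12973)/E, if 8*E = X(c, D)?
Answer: 10392/2207 + 8*sqrt(125948846)/18621 + 32*sqrt(6758)/18621 ≈ 9.6714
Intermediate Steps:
X(o, g) = -4 + sqrt(g**2 + o**2) (X(o, g) = -4 + sqrt(o**2 + g**2) = -4 + sqrt(g**2 + o**2))
E = -1/2 + sqrt(18637)/8 (E = (-4 + sqrt((-94)**2 + 99**2))/8 = (-4 + sqrt(8836 + 9801))/8 = (-4 + sqrt(18637))/8 = -1/2 + sqrt(18637)/8 ≈ 16.565)
-20784/(-4414) + sqrt(-6215 + 12973)/E = -20784/(-4414) + sqrt(-6215 + 12973)/(-1/2 + sqrt(18637)/8) = -20784*(-1/4414) + sqrt(6758)/(-1/2 + sqrt(18637)/8) = 10392/2207 + sqrt(6758)/(-1/2 + sqrt(18637)/8)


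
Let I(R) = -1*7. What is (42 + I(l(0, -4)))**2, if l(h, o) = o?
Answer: 1225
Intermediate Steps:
I(R) = -7
(42 + I(l(0, -4)))**2 = (42 - 7)**2 = 35**2 = 1225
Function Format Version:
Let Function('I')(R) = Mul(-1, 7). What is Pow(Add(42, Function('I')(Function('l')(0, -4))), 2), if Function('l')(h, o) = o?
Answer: 1225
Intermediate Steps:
Function('I')(R) = -7
Pow(Add(42, Function('I')(Function('l')(0, -4))), 2) = Pow(Add(42, -7), 2) = Pow(35, 2) = 1225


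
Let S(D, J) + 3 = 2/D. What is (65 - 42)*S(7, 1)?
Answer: -437/7 ≈ -62.429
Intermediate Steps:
S(D, J) = -3 + 2/D
(65 - 42)*S(7, 1) = (65 - 42)*(-3 + 2/7) = 23*(-3 + 2*(1/7)) = 23*(-3 + 2/7) = 23*(-19/7) = -437/7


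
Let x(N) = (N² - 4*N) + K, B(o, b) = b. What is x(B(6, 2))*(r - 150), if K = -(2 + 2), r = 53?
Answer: 776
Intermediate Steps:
K = -4 (K = -1*4 = -4)
x(N) = -4 + N² - 4*N (x(N) = (N² - 4*N) - 4 = -4 + N² - 4*N)
x(B(6, 2))*(r - 150) = (-4 + 2² - 4*2)*(53 - 150) = (-4 + 4 - 8)*(-97) = -8*(-97) = 776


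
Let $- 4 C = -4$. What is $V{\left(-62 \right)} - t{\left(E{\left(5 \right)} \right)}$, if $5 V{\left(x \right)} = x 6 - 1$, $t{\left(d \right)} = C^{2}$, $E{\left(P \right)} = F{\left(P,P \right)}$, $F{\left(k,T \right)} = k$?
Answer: $- \frac{378}{5} \approx -75.6$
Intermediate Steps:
$E{\left(P \right)} = P$
$C = 1$ ($C = \left(- \frac{1}{4}\right) \left(-4\right) = 1$)
$t{\left(d \right)} = 1$ ($t{\left(d \right)} = 1^{2} = 1$)
$V{\left(x \right)} = - \frac{1}{5} + \frac{6 x}{5}$ ($V{\left(x \right)} = \frac{x 6 - 1}{5} = \frac{6 x - 1}{5} = \frac{-1 + 6 x}{5} = - \frac{1}{5} + \frac{6 x}{5}$)
$V{\left(-62 \right)} - t{\left(E{\left(5 \right)} \right)} = \left(- \frac{1}{5} + \frac{6}{5} \left(-62\right)\right) - 1 = \left(- \frac{1}{5} - \frac{372}{5}\right) - 1 = - \frac{373}{5} - 1 = - \frac{378}{5}$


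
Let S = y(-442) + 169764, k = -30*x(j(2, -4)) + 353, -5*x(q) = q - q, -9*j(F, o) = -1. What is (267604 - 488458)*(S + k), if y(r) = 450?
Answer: -37670404218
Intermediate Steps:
j(F, o) = 1/9 (j(F, o) = -1/9*(-1) = 1/9)
x(q) = 0 (x(q) = -(q - q)/5 = -1/5*0 = 0)
k = 353 (k = -30*0 + 353 = 0 + 353 = 353)
S = 170214 (S = 450 + 169764 = 170214)
(267604 - 488458)*(S + k) = (267604 - 488458)*(170214 + 353) = -220854*170567 = -37670404218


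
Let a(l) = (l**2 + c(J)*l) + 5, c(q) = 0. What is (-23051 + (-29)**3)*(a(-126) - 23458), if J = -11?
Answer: 359452880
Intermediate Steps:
a(l) = 5 + l**2 (a(l) = (l**2 + 0*l) + 5 = (l**2 + 0) + 5 = l**2 + 5 = 5 + l**2)
(-23051 + (-29)**3)*(a(-126) - 23458) = (-23051 + (-29)**3)*((5 + (-126)**2) - 23458) = (-23051 - 24389)*((5 + 15876) - 23458) = -47440*(15881 - 23458) = -47440*(-7577) = 359452880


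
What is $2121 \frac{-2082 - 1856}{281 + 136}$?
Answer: $- \frac{2784166}{139} \approx -20030.0$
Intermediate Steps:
$2121 \frac{-2082 - 1856}{281 + 136} = 2121 \left(- \frac{3938}{417}\right) = - \frac{2784166}{139}$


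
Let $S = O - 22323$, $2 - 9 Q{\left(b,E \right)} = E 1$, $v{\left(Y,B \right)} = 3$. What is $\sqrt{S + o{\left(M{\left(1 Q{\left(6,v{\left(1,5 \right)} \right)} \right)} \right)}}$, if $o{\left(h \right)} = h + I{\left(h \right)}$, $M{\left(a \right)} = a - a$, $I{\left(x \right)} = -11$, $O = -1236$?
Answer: $i \sqrt{23570} \approx 153.53 i$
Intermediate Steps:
$Q{\left(b,E \right)} = \frac{2}{9} - \frac{E}{9}$ ($Q{\left(b,E \right)} = \frac{2}{9} - \frac{E 1}{9} = \frac{2}{9} - \frac{E}{9}$)
$M{\left(a \right)} = 0$
$o{\left(h \right)} = -11 + h$ ($o{\left(h \right)} = h - 11 = -11 + h$)
$S = -23559$ ($S = -1236 - 22323 = -23559$)
$\sqrt{S + o{\left(M{\left(1 Q{\left(6,v{\left(1,5 \right)} \right)} \right)} \right)}} = \sqrt{-23559 + \left(-11 + 0\right)} = \sqrt{-23559 - 11} = \sqrt{-23570} = i \sqrt{23570}$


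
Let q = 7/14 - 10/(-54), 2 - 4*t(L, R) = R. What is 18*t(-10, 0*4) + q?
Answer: 523/54 ≈ 9.6852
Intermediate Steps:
t(L, R) = ½ - R/4
q = 37/54 (q = 7*(1/14) - 10*(-1/54) = ½ + 5/27 = 37/54 ≈ 0.68519)
18*t(-10, 0*4) + q = 18*(½ - 0*4) + 37/54 = 18*(½ - ¼*0) + 37/54 = 18*(½ + 0) + 37/54 = 18*(½) + 37/54 = 9 + 37/54 = 523/54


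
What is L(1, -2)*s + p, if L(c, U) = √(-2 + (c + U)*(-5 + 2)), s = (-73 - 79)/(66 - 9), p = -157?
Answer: -479/3 ≈ -159.67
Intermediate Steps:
s = -8/3 (s = -152/57 = -152*1/57 = -8/3 ≈ -2.6667)
L(c, U) = √(-2 - 3*U - 3*c) (L(c, U) = √(-2 + (U + c)*(-3)) = √(-2 + (-3*U - 3*c)) = √(-2 - 3*U - 3*c))
L(1, -2)*s + p = √(-2 - 3*(-2) - 3*1)*(-8/3) - 157 = √(-2 + 6 - 3)*(-8/3) - 157 = √1*(-8/3) - 157 = 1*(-8/3) - 157 = -8/3 - 157 = -479/3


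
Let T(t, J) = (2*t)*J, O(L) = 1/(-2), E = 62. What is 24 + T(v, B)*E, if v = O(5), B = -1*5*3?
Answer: 954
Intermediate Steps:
O(L) = -½
B = -15 (B = -5*3 = -15)
v = -½ ≈ -0.50000
T(t, J) = 2*J*t
24 + T(v, B)*E = 24 + (2*(-15)*(-½))*62 = 24 + 15*62 = 24 + 930 = 954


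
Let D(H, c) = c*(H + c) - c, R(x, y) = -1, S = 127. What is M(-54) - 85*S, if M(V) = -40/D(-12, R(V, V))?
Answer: -75585/7 ≈ -10798.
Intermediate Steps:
D(H, c) = -c + c*(H + c)
M(V) = -20/7 (M(V) = -40*(-1/(-1 - 12 - 1)) = -40/((-1*(-14))) = -40/14 = -40*1/14 = -20/7)
M(-54) - 85*S = -20/7 - 85*127 = -20/7 - 10795 = -75585/7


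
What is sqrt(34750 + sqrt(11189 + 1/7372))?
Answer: sqrt(472134211000 + 3686*sqrt(152020424487))/3686 ≈ 186.70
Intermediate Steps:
sqrt(34750 + sqrt(11189 + 1/7372)) = sqrt(34750 + sqrt(82485309/7372)) = sqrt(34750 + sqrt(152020424487)/3686)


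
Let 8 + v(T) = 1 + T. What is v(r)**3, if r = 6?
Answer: -1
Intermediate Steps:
v(T) = -7 + T (v(T) = -8 + (1 + T) = -7 + T)
v(r)**3 = (-7 + 6)**3 = (-1)**3 = -1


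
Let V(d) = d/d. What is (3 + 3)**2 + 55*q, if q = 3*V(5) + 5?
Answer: 476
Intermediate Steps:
V(d) = 1
q = 8 (q = 3*1 + 5 = 3 + 5 = 8)
(3 + 3)**2 + 55*q = (3 + 3)**2 + 55*8 = 6**2 + 440 = 36 + 440 = 476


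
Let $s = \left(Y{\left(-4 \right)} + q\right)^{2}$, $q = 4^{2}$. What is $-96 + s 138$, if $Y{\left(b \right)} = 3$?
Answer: $49722$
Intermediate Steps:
$q = 16$
$s = 361$ ($s = \left(3 + 16\right)^{2} = 19^{2} = 361$)
$-96 + s 138 = -96 + 361 \cdot 138 = -96 + 49818 = 49722$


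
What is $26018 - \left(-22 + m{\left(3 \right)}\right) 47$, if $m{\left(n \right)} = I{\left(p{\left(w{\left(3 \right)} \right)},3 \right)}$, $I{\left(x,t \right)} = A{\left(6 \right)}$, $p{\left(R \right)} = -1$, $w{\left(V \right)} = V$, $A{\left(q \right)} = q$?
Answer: $26770$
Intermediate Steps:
$I{\left(x,t \right)} = 6$
$m{\left(n \right)} = 6$
$26018 - \left(-22 + m{\left(3 \right)}\right) 47 = 26018 - \left(-22 + 6\right) 47 = 26018 - \left(-16\right) 47 = 26018 - -752 = 26018 + 752 = 26770$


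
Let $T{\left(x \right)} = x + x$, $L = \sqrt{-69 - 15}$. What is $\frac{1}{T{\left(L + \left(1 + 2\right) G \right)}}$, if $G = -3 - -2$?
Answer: $- \frac{1}{62} - \frac{i \sqrt{21}}{93} \approx -0.016129 - 0.049275 i$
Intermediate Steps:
$G = -1$ ($G = -3 + 2 = -1$)
$L = 2 i \sqrt{21}$ ($L = \sqrt{-84} = 2 i \sqrt{21} \approx 9.1651 i$)
$T{\left(x \right)} = 2 x$
$\frac{1}{T{\left(L + \left(1 + 2\right) G \right)}} = \frac{1}{2 \left(2 i \sqrt{21} + \left(1 + 2\right) \left(-1\right)\right)} = \frac{1}{2 \left(2 i \sqrt{21} + 3 \left(-1\right)\right)} = \frac{1}{2 \left(2 i \sqrt{21} - 3\right)} = \frac{1}{2 \left(-3 + 2 i \sqrt{21}\right)} = \frac{1}{-6 + 4 i \sqrt{21}}$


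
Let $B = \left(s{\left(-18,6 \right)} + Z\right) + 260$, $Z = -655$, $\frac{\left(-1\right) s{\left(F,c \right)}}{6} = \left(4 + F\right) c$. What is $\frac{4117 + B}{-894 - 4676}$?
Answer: $- \frac{2113}{2785} \approx -0.75871$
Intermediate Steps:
$s{\left(F,c \right)} = - 6 c \left(4 + F\right)$ ($s{\left(F,c \right)} = - 6 \left(4 + F\right) c = - 6 c \left(4 + F\right)$)
$B = 109$ ($B = \left(\left(-6\right) 6 \left(4 - 18\right) - 655\right) + 260 = \left(\left(-6\right) 6 \left(-14\right) - 655\right) + 260 = \left(504 - 655\right) + 260 = -151 + 260 = 109$)
$\frac{4117 + B}{-894 - 4676} = \frac{4117 + 109}{-894 - 4676} = \frac{4226}{-5570} = 4226 \left(- \frac{1}{5570}\right) = - \frac{2113}{2785}$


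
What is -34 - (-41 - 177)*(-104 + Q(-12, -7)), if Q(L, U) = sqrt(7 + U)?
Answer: -22706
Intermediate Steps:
-34 - (-41 - 177)*(-104 + Q(-12, -7)) = -34 - (-41 - 177)*(-104 + sqrt(7 - 7)) = -34 - (-218)*(-104 + sqrt(0)) = -34 - (-218)*(-104 + 0) = -34 - (-218)*(-104) = -34 - 1*22672 = -34 - 22672 = -22706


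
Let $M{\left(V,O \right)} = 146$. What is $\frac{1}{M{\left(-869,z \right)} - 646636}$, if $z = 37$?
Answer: $- \frac{1}{646490} \approx -1.5468 \cdot 10^{-6}$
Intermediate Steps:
$\frac{1}{M{\left(-869,z \right)} - 646636} = \frac{1}{146 - 646636} = \frac{1}{-646490} = - \frac{1}{646490}$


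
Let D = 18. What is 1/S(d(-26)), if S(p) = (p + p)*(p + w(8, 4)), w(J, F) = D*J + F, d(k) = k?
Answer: -1/6344 ≈ -0.00015763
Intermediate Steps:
w(J, F) = F + 18*J (w(J, F) = 18*J + F = F + 18*J)
S(p) = 2*p*(148 + p) (S(p) = (p + p)*(p + (4 + 18*8)) = (2*p)*(p + (4 + 144)) = (2*p)*(p + 148) = (2*p)*(148 + p) = 2*p*(148 + p))
1/S(d(-26)) = 1/(2*(-26)*(148 - 26)) = 1/(2*(-26)*122) = 1/(-6344) = -1/6344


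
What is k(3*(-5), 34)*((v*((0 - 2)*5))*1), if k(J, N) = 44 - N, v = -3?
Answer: 300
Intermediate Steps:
k(3*(-5), 34)*((v*((0 - 2)*5))*1) = (44 - 1*34)*(-3*(0 - 2)*5*1) = (44 - 34)*(-(-6)*5*1) = 10*(-3*(-10)*1) = 10*(30*1) = 10*30 = 300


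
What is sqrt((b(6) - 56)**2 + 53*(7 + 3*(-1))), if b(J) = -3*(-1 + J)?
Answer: sqrt(5253) ≈ 72.478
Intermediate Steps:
b(J) = 3 - 3*J
sqrt((b(6) - 56)**2 + 53*(7 + 3*(-1))) = sqrt(((3 - 3*6) - 56)**2 + 53*(7 + 3*(-1))) = sqrt(((3 - 18) - 56)**2 + 53*(7 - 3)) = sqrt((-15 - 56)**2 + 53*4) = sqrt((-71)**2 + 212) = sqrt(5041 + 212) = sqrt(5253)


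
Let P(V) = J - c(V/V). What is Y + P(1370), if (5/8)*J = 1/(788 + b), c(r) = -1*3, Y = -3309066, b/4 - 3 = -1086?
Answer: -7329574546/2215 ≈ -3.3091e+6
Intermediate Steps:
b = -4332 (b = 12 + 4*(-1086) = 12 - 4344 = -4332)
c(r) = -3
J = -1/2215 (J = 8/(5*(788 - 4332)) = (8/5)/(-3544) = (8/5)*(-1/3544) = -1/2215 ≈ -0.00045147)
P(V) = 6644/2215 (P(V) = -1/2215 - 1*(-3) = -1/2215 + 3 = 6644/2215)
Y + P(1370) = -3309066 + 6644/2215 = -7329574546/2215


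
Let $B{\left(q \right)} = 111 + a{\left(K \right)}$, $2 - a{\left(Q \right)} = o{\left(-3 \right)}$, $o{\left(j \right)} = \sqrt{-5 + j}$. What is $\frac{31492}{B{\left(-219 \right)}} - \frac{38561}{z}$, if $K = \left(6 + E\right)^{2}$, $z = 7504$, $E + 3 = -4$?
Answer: $\frac{26211010487}{95878608} + \frac{62984 i \sqrt{2}}{12777} \approx 273.38 + 6.9713 i$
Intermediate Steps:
$E = -7$ ($E = -3 - 4 = -7$)
$K = 1$ ($K = \left(6 - 7\right)^{2} = \left(-1\right)^{2} = 1$)
$a{\left(Q \right)} = 2 - 2 i \sqrt{2}$ ($a{\left(Q \right)} = 2 - \sqrt{-5 - 3} = 2 - \sqrt{-8} = 2 - 2 i \sqrt{2}$)
$B{\left(q \right)} = 113 - 2 i \sqrt{2}$ ($B{\left(q \right)} = 111 + \left(2 - 2 i \sqrt{2}\right) = 113 - 2 i \sqrt{2}$)
$\frac{31492}{B{\left(-219 \right)}} - \frac{38561}{z} = \frac{31492}{113 - 2 i \sqrt{2}} - \frac{38561}{7504} = - \frac{38561}{7504} + \frac{31492}{113 - 2 i \sqrt{2}}$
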